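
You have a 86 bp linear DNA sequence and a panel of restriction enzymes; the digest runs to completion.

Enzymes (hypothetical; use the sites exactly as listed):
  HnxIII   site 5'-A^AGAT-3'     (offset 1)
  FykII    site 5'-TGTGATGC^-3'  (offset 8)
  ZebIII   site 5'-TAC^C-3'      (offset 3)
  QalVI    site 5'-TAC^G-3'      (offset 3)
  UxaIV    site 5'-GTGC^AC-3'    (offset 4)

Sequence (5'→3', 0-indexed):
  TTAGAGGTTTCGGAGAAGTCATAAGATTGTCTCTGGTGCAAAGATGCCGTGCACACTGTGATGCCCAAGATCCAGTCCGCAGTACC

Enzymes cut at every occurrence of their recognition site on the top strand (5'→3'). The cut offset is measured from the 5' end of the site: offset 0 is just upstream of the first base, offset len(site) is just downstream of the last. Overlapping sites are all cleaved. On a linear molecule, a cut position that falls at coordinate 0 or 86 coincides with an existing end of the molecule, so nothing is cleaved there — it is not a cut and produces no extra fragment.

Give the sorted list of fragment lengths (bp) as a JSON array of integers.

Per-enzyme occurrences:
  HnxIII (AAGAT, off=1): starts [22, 40, 66] → cuts [23, 41, 67]
  FykII (TGTGATGC, off=8): starts [56] → cuts [64]
  ZebIII (TACC, off=3): starts [82] → cuts [85]
  QalVI (TACG, off=3): no sites
  UxaIV (GTGCAC, off=4): starts [48] → cuts [52]

Pooled cuts: [23, 41, 52, 64, 67, 85]

Fragment lengths:
  [0,23): 23 bp
  [23,41): 18 bp
  [41,52): 11 bp
  [52,64): 12 bp
  [64,67): 3 bp
  [67,85): 18 bp
  [85,86): 1 bp

[1,3,11,12,18,18,23]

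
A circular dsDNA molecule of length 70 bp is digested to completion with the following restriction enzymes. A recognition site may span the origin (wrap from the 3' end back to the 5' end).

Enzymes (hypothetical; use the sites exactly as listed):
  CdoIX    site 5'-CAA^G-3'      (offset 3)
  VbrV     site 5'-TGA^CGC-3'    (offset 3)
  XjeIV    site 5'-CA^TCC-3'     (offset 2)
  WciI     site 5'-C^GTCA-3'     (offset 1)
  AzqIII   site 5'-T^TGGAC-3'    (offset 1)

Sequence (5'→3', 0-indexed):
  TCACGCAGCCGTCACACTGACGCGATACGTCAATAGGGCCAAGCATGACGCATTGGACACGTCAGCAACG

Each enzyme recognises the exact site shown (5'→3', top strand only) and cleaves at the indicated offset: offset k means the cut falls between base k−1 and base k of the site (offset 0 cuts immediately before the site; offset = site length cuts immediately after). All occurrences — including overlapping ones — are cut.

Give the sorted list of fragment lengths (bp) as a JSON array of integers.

Per-enzyme occurrences:
  CdoIX (CAAG, off=3): starts [39] → cuts [42]
  VbrV (TGACGC, off=3): starts [17, 45] → cuts [20, 48]
  XjeIV (CATCC, off=2): no sites
  WciI (CGTCA, off=1): starts [9, 27, 59, 68] → cuts [10, 28, 60, 69]
  AzqIII (TTGGAC, off=1): starts [52] → cuts [53]

All cut coordinates (distinct, sorted): [10, 20, 28, 42, 48, 53, 60, 69]

Fragments:
  10→20: 10 bp
  20→28: 8 bp
  28→42: 14 bp
  42→48: 6 bp
  48→53: 5 bp
  53→60: 7 bp
  60→69: 9 bp
  69→10 (wrap): 70-69+10 = 11 bp

[5,6,7,8,9,10,11,14]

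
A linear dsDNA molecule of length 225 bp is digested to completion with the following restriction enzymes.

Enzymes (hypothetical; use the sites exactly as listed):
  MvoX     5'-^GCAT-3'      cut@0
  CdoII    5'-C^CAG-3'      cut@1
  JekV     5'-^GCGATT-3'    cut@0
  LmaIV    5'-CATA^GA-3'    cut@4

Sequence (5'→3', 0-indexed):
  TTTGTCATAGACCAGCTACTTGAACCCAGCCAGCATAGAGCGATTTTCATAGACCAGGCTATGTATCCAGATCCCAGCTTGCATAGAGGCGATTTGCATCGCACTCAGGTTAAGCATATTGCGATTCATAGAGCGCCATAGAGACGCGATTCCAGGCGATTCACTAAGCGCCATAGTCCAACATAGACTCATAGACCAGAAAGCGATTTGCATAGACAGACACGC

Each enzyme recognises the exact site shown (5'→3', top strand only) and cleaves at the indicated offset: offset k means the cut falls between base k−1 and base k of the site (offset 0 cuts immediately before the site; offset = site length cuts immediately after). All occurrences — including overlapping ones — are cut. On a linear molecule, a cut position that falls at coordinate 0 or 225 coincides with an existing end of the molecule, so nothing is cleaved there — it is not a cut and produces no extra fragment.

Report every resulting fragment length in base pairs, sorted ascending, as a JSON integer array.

Site scan:
  MvoX GCAT/0: at [32, 80, 95, 113, 209] ⇒ [32, 80, 95, 113, 209]
  CdoII CCAG/1: at [11, 25, 29, 53, 66, 73, 151, 195] ⇒ [12, 26, 30, 54, 67, 74, 152, 196]
  JekV GCGATT/0: at [39, 88, 120, 145, 155, 202] ⇒ [39, 88, 120, 145, 155, 202]
  LmaIV CATAGA/4: at [5, 33, 47, 81, 126, 136, 181, 189, 210] ⇒ [9, 37, 51, 85, 130, 140, 185, 193, 214]

All cut coordinates (distinct, sorted): [9, 12, 26, 30, 32, 37, 39, 51, 54, 67, 74, 80, 85, 88, 95, 113, 120, 130, 140, 145, 152, 155, 185, 193, 196, 202, 209, 214]

Fragments:
  [0,9): 9 bp
  [9,12): 3 bp
  [12,26): 14 bp
  [26,30): 4 bp
  [30,32): 2 bp
  [32,37): 5 bp
  [37,39): 2 bp
  [39,51): 12 bp
  [51,54): 3 bp
  [54,67): 13 bp
  [67,74): 7 bp
  [74,80): 6 bp
  [80,85): 5 bp
  [85,88): 3 bp
  [88,95): 7 bp
  [95,113): 18 bp
  [113,120): 7 bp
  [120,130): 10 bp
  [130,140): 10 bp
  [140,145): 5 bp
  [145,152): 7 bp
  [152,155): 3 bp
  [155,185): 30 bp
  [185,193): 8 bp
  [193,196): 3 bp
  [196,202): 6 bp
  [202,209): 7 bp
  [209,214): 5 bp
  [214,225): 11 bp

[2,2,3,3,3,3,3,4,5,5,5,5,6,6,7,7,7,7,7,8,9,10,10,11,12,13,14,18,30]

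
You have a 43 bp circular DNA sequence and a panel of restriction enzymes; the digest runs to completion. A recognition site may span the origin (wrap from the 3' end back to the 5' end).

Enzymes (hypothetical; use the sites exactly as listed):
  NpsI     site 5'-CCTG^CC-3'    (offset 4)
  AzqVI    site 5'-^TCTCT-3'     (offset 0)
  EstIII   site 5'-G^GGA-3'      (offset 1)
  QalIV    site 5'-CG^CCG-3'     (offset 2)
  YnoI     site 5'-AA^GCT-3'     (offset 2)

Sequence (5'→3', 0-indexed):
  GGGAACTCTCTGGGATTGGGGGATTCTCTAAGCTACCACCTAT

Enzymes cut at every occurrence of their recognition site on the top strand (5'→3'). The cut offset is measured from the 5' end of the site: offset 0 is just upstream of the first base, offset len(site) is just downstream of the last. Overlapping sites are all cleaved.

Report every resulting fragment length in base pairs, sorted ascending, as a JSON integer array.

[4,5,6,7,8,13]

Site scan:
  NpsI (CCTGCC, off=4): no sites
  AzqVI TCTCT/0: at [6, 24] ⇒ [6, 24]
  EstIII GGGA/1: at [0, 11, 19] ⇒ [1, 12, 20]
  QalIV (CGCCG, off=2): no sites
  YnoI AAGCT/2: at [29] ⇒ [31]

Pooled cuts: [1, 6, 12, 20, 24, 31]

Fragment lengths:
  1→6: 5 bp
  6→12: 6 bp
  12→20: 8 bp
  20→24: 4 bp
  24→31: 7 bp
  31→1 (wrap): 43-31+1 = 13 bp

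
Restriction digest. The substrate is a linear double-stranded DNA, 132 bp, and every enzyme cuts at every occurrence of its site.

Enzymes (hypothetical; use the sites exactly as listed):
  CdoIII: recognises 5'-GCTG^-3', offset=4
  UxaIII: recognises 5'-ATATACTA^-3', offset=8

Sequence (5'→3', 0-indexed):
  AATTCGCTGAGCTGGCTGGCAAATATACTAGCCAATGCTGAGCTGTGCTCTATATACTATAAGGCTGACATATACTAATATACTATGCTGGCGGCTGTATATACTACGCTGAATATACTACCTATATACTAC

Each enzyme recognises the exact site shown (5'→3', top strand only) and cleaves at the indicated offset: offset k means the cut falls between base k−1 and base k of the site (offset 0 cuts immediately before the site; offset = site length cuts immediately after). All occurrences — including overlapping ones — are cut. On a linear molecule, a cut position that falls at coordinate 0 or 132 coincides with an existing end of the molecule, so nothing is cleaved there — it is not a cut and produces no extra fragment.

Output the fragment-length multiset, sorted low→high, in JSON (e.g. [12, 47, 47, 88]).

Site scan:
  CdoIII GCTG/4: at [5, 10, 14, 36, 41, 63, 86, 93, 107] ⇒ [9, 14, 18, 40, 45, 67, 90, 97, 111]
  UxaIII ATATACTA/8: at [22, 51, 69, 77, 98, 112, 123] ⇒ [30, 59, 77, 85, 106, 120, 131]

Pooled cuts: [9, 14, 18, 30, 40, 45, 59, 67, 77, 85, 90, 97, 106, 111, 120, 131]

Fragments:
  [0,9): 9 bp
  [9,14): 5 bp
  [14,18): 4 bp
  [18,30): 12 bp
  [30,40): 10 bp
  [40,45): 5 bp
  [45,59): 14 bp
  [59,67): 8 bp
  [67,77): 10 bp
  [77,85): 8 bp
  [85,90): 5 bp
  [90,97): 7 bp
  [97,106): 9 bp
  [106,111): 5 bp
  [111,120): 9 bp
  [120,131): 11 bp
  [131,132): 1 bp

[1,4,5,5,5,5,7,8,8,9,9,9,10,10,11,12,14]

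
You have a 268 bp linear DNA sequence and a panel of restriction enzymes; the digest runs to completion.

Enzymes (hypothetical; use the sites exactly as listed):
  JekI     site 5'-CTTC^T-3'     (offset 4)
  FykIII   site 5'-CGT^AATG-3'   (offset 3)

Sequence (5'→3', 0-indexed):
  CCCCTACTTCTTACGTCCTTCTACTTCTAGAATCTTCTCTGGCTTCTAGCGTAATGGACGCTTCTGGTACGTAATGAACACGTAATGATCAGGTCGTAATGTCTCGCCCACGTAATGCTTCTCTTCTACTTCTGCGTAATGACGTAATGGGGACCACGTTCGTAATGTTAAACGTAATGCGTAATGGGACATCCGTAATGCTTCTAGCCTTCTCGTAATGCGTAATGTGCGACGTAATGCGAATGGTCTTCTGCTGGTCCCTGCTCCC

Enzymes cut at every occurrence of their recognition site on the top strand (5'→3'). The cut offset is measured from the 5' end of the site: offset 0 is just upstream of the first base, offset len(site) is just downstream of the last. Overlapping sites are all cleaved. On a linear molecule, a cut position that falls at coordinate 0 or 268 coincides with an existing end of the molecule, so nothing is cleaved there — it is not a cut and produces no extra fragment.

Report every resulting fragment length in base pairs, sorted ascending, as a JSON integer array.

[4,5,5,6,6,6,7,7,8,8,8,8,8,9,10,10,11,11,12,12,12,14,14,16,16,17,18]

Per-enzyme occurrences:
  JekI CTTCT/4: at [6, 17, 23, 33, 42, 60, 117, 122, 128, 200, 208, 247] ⇒ [10, 21, 27, 37, 46, 64, 121, 126, 132, 204, 212, 251]
  FykIII CGTAATG/3: at [49, 69, 80, 94, 110, 134, 142, 160, 172, 179, 193, 213, 220, 232] ⇒ [52, 72, 83, 97, 113, 137, 145, 163, 175, 182, 196, 216, 223, 235]

Pooled cuts: [10, 21, 27, 37, 46, 52, 64, 72, 83, 97, 113, 121, 126, 132, 137, 145, 163, 175, 182, 196, 204, 212, 216, 223, 235, 251]

Fragments:
  [0,10): 10 bp
  [10,21): 11 bp
  [21,27): 6 bp
  [27,37): 10 bp
  [37,46): 9 bp
  [46,52): 6 bp
  [52,64): 12 bp
  [64,72): 8 bp
  [72,83): 11 bp
  [83,97): 14 bp
  [97,113): 16 bp
  [113,121): 8 bp
  [121,126): 5 bp
  [126,132): 6 bp
  [132,137): 5 bp
  [137,145): 8 bp
  [145,163): 18 bp
  [163,175): 12 bp
  [175,182): 7 bp
  [182,196): 14 bp
  [196,204): 8 bp
  [204,212): 8 bp
  [212,216): 4 bp
  [216,223): 7 bp
  [223,235): 12 bp
  [235,251): 16 bp
  [251,268): 17 bp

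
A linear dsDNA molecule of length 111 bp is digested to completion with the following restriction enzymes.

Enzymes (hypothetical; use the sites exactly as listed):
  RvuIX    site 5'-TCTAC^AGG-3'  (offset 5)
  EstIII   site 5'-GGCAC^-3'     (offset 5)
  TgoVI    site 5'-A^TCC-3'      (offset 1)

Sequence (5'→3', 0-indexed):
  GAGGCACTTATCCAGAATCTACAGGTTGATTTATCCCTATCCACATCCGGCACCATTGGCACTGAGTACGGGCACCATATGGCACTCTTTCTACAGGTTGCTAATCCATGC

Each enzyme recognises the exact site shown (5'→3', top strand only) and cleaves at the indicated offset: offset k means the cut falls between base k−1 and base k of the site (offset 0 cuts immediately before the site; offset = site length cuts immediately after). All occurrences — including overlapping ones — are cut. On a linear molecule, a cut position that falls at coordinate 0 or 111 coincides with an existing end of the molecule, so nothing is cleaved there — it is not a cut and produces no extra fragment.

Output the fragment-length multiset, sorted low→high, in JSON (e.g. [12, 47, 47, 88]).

Site scan:
  RvuIX (TCTACAGG, off=5): starts [17, 89] → cuts [22, 94]
  EstIII (GGCAC, off=5): starts [2, 48, 57, 70, 80] → cuts [7, 53, 62, 75, 85]
  TgoVI (ATCC, off=1): starts [9, 32, 38, 44, 103] → cuts [10, 33, 39, 45, 104]

Pooled cuts: [7, 10, 22, 33, 39, 45, 53, 62, 75, 85, 94, 104]

Fragments:
  [0,7): 7 bp
  [7,10): 3 bp
  [10,22): 12 bp
  [22,33): 11 bp
  [33,39): 6 bp
  [39,45): 6 bp
  [45,53): 8 bp
  [53,62): 9 bp
  [62,75): 13 bp
  [75,85): 10 bp
  [85,94): 9 bp
  [94,104): 10 bp
  [104,111): 7 bp

[3,6,6,7,7,8,9,9,10,10,11,12,13]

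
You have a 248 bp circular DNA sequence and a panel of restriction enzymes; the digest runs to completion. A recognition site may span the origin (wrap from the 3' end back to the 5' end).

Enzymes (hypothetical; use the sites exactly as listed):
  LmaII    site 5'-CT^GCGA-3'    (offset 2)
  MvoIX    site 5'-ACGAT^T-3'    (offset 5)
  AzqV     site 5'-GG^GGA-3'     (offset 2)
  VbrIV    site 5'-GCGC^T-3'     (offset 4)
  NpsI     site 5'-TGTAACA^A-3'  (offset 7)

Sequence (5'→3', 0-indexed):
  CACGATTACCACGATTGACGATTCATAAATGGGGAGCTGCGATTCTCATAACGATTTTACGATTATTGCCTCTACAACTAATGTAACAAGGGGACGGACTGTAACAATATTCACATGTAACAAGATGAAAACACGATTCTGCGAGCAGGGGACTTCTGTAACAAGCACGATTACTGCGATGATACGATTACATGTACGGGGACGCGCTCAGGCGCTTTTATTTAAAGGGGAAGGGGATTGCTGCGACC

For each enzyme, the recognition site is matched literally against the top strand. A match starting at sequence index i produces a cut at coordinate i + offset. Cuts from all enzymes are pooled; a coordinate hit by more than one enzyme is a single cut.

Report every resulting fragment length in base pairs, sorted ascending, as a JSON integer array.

Scan for sites:
  LmaII (CTGCGA, off=2): starts [36, 138, 173, 240] → cuts [38, 140, 175, 242]
  MvoIX (ACGATT, off=5): starts [1, 10, 17, 50, 58, 132, 166, 183] → cuts [6, 15, 22, 55, 63, 137, 171, 188]
  AzqV (GGGGA, off=2): starts [30, 89, 147, 197, 226, 232] → cuts [32, 91, 149, 199, 228, 234]
  VbrIV (GCGCT, off=4): starts [203, 211] → cuts [207, 215]
  NpsI (TGTAACAA, off=7): starts [81, 99, 115, 156] → cuts [88, 106, 122, 163]

Pooled cuts: [6, 15, 22, 32, 38, 55, 63, 88, 91, 106, 122, 137, 140, 149, 163, 171, 175, 188, 199, 207, 215, 228, 234, 242]

Fragment lengths:
  6→15: 9 bp
  15→22: 7 bp
  22→32: 10 bp
  32→38: 6 bp
  38→55: 17 bp
  55→63: 8 bp
  63→88: 25 bp
  88→91: 3 bp
  91→106: 15 bp
  106→122: 16 bp
  122→137: 15 bp
  137→140: 3 bp
  140→149: 9 bp
  149→163: 14 bp
  163→171: 8 bp
  171→175: 4 bp
  175→188: 13 bp
  188→199: 11 bp
  199→207: 8 bp
  207→215: 8 bp
  215→228: 13 bp
  228→234: 6 bp
  234→242: 8 bp
  242→6 (wrap): 248-242+6 = 12 bp

[3,3,4,6,6,7,8,8,8,8,8,9,9,10,11,12,13,13,14,15,15,16,17,25]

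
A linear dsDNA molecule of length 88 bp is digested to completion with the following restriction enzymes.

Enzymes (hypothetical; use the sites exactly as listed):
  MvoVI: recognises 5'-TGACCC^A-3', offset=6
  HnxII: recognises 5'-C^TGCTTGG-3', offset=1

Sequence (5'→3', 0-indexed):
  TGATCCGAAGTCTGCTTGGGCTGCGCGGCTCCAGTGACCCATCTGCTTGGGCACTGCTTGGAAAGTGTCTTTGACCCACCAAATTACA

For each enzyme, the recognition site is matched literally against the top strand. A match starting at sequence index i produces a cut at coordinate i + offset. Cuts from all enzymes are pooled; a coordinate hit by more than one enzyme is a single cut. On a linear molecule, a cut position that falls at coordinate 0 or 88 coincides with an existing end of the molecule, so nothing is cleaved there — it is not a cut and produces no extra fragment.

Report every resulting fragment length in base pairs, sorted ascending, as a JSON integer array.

Scan for sites:
  MvoVI (TGACCCA, off=6): starts [34, 71] → cuts [40, 77]
  HnxII (CTGCTTGG, off=1): starts [11, 42, 53] → cuts [12, 43, 54]

All cut coordinates (distinct, sorted): [12, 40, 43, 54, 77]

Fragment lengths:
  [0,12): 12 bp
  [12,40): 28 bp
  [40,43): 3 bp
  [43,54): 11 bp
  [54,77): 23 bp
  [77,88): 11 bp

[3,11,11,12,23,28]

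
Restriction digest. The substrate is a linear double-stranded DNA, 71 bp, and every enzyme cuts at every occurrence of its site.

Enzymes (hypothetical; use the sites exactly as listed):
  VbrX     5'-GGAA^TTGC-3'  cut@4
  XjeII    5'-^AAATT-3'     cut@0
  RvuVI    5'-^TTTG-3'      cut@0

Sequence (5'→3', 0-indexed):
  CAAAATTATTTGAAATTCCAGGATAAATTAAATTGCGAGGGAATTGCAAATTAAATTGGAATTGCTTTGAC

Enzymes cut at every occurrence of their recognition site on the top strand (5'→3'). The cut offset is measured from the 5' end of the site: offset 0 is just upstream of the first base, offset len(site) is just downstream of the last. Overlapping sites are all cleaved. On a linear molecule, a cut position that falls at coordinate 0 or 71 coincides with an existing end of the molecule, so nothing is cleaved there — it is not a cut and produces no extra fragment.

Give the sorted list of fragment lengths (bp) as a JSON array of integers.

Site scan:
  VbrX (GGAATTGC, off=4): starts [39, 57] → cuts [43, 61]
  XjeII (AAATT, off=0): starts [2, 12, 24, 29, 47, 52] → cuts [2, 12, 24, 29, 47, 52]
  RvuVI (TTTG, off=0): starts [8, 65] → cuts [8, 65]

Pooled cuts: [2, 8, 12, 24, 29, 43, 47, 52, 61, 65]

Fragment lengths:
  [0,2): 2 bp
  [2,8): 6 bp
  [8,12): 4 bp
  [12,24): 12 bp
  [24,29): 5 bp
  [29,43): 14 bp
  [43,47): 4 bp
  [47,52): 5 bp
  [52,61): 9 bp
  [61,65): 4 bp
  [65,71): 6 bp

[2,4,4,4,5,5,6,6,9,12,14]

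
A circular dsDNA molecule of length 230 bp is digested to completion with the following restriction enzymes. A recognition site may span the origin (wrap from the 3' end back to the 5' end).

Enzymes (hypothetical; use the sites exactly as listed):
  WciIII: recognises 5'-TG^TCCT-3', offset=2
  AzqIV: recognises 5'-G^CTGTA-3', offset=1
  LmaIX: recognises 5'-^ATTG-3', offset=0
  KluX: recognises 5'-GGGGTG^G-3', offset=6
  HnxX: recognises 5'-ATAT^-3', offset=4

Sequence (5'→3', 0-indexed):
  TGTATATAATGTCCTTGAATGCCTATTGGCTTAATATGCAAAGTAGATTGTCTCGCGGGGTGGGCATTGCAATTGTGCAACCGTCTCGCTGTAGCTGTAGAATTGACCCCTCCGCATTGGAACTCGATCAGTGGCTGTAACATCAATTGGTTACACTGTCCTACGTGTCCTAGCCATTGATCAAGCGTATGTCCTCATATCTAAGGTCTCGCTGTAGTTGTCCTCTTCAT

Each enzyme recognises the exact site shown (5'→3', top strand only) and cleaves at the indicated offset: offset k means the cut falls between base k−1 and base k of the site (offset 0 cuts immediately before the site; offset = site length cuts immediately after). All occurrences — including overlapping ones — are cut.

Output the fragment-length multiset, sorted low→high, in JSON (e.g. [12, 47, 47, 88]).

Scan for sites:
  WciIII (TGTCCT, off=2): starts [9, 156, 165, 189, 218] → cuts [11, 158, 167, 191, 220]
  AzqIV (GCTGTA, off=1): starts [87, 93, 133, 210] → cuts [88, 94, 134, 211]
  LmaIX (ATTG, off=0): starts [24, 46, 65, 71, 101, 115, 145, 175, 228] → cuts [24, 46, 65, 71, 101, 115, 145, 175, 228]
  KluX (GGGGTGG, off=6): starts [56] → cuts [62]
  HnxX (ATAT, off=4): starts [3, 33, 196] → cuts [7, 37, 200]

Pooled cuts: [7, 11, 24, 37, 46, 62, 65, 71, 88, 94, 101, 115, 134, 145, 158, 167, 175, 191, 200, 211, 220, 228]

Fragments:
  7→11: 4 bp
  11→24: 13 bp
  24→37: 13 bp
  37→46: 9 bp
  46→62: 16 bp
  62→65: 3 bp
  65→71: 6 bp
  71→88: 17 bp
  88→94: 6 bp
  94→101: 7 bp
  101→115: 14 bp
  115→134: 19 bp
  134→145: 11 bp
  145→158: 13 bp
  158→167: 9 bp
  167→175: 8 bp
  175→191: 16 bp
  191→200: 9 bp
  200→211: 11 bp
  211→220: 9 bp
  220→228: 8 bp
  228→7 (wrap): 230-228+7 = 9 bp

[3,4,6,6,7,8,8,9,9,9,9,9,11,11,13,13,13,14,16,16,17,19]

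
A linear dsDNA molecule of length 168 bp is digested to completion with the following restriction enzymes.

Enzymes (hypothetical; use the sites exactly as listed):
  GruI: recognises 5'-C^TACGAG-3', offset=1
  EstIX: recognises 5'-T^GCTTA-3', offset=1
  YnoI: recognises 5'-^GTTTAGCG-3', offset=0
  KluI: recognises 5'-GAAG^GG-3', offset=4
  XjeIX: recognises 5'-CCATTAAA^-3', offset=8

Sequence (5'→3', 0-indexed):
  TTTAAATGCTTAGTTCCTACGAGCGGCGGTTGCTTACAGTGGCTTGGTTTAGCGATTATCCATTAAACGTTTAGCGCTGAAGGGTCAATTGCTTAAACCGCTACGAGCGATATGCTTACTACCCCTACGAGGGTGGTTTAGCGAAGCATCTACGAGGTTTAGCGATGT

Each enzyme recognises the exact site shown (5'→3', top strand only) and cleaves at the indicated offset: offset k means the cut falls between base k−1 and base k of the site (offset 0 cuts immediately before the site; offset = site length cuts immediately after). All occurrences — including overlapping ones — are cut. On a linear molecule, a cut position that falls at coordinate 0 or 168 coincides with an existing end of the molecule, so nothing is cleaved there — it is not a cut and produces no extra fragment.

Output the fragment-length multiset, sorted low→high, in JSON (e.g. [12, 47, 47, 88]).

Site scan:
  GruI CTACGAG/1: at [16, 100, 124, 149] ⇒ [17, 101, 125, 150]
  EstIX TGCTTA/1: at [6, 30, 89, 112] ⇒ [7, 31, 90, 113]
  YnoI GTTTAGCG/0: at [46, 68, 135, 156] ⇒ [46, 68, 135, 156]
  KluI GAAGGG/4: at [78] ⇒ [82]
  XjeIX CCATTAAA/8: at [59] ⇒ [67]

All cut coordinates (distinct, sorted): [7, 17, 31, 46, 67, 68, 82, 90, 101, 113, 125, 135, 150, 156]

Fragments:
  [0,7): 7 bp
  [7,17): 10 bp
  [17,31): 14 bp
  [31,46): 15 bp
  [46,67): 21 bp
  [67,68): 1 bp
  [68,82): 14 bp
  [82,90): 8 bp
  [90,101): 11 bp
  [101,113): 12 bp
  [113,125): 12 bp
  [125,135): 10 bp
  [135,150): 15 bp
  [150,156): 6 bp
  [156,168): 12 bp

[1,6,7,8,10,10,11,12,12,12,14,14,15,15,21]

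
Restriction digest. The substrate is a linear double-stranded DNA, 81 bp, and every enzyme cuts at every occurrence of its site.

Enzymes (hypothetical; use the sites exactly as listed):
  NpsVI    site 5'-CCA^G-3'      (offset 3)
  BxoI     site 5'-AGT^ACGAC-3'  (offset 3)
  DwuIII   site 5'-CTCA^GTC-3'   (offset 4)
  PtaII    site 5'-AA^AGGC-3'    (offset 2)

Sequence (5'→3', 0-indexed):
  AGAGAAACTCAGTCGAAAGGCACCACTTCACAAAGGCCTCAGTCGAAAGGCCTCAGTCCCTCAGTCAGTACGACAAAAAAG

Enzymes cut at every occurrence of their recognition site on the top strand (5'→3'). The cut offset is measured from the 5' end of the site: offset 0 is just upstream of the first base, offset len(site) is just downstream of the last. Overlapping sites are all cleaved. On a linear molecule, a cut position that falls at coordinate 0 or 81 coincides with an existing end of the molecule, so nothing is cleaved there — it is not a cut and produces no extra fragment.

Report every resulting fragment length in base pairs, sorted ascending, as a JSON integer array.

[6,6,6,8,8,8,11,12,16]

Per-enzyme occurrences:
  NpsVI (CCAG, off=3): no sites
  BxoI (AGTACGAC, off=3): starts [66] → cuts [69]
  DwuIII (CTCAGTC, off=4): starts [7, 37, 51, 59] → cuts [11, 41, 55, 63]
  PtaII (AAAGGC, off=2): starts [15, 31, 45] → cuts [17, 33, 47]

Pooled cuts: [11, 17, 33, 41, 47, 55, 63, 69]

Fragment lengths:
  [0,11): 11 bp
  [11,17): 6 bp
  [17,33): 16 bp
  [33,41): 8 bp
  [41,47): 6 bp
  [47,55): 8 bp
  [55,63): 8 bp
  [63,69): 6 bp
  [69,81): 12 bp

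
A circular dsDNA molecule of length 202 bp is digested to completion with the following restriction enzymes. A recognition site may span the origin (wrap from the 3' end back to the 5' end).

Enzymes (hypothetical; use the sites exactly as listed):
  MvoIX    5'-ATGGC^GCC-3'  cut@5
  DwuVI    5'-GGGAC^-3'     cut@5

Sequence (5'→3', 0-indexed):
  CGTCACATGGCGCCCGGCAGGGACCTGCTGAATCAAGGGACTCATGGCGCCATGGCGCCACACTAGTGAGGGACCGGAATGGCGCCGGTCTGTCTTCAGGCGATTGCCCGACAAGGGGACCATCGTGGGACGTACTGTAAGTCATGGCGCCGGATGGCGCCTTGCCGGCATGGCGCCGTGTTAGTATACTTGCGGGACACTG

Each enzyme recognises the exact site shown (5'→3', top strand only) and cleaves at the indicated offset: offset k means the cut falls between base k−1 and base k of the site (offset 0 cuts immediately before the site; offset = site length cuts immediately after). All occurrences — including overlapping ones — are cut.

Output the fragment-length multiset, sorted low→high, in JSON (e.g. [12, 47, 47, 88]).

[7,8,9,10,11,13,15,16,17,17,18,24,37]

Site scan:
  MvoIX (ATGGCGCC, off=5): starts [6, 43, 51, 78, 143, 153, 169] → cuts [11, 48, 56, 83, 148, 158, 174]
  DwuVI (GGGAC, off=5): starts [19, 36, 69, 115, 126, 193] → cuts [24, 41, 74, 120, 131, 198]

All cut coordinates (distinct, sorted): [11, 24, 41, 48, 56, 74, 83, 120, 131, 148, 158, 174, 198]

Fragment lengths:
  11→24: 13 bp
  24→41: 17 bp
  41→48: 7 bp
  48→56: 8 bp
  56→74: 18 bp
  74→83: 9 bp
  83→120: 37 bp
  120→131: 11 bp
  131→148: 17 bp
  148→158: 10 bp
  158→174: 16 bp
  174→198: 24 bp
  198→11 (wrap): 202-198+11 = 15 bp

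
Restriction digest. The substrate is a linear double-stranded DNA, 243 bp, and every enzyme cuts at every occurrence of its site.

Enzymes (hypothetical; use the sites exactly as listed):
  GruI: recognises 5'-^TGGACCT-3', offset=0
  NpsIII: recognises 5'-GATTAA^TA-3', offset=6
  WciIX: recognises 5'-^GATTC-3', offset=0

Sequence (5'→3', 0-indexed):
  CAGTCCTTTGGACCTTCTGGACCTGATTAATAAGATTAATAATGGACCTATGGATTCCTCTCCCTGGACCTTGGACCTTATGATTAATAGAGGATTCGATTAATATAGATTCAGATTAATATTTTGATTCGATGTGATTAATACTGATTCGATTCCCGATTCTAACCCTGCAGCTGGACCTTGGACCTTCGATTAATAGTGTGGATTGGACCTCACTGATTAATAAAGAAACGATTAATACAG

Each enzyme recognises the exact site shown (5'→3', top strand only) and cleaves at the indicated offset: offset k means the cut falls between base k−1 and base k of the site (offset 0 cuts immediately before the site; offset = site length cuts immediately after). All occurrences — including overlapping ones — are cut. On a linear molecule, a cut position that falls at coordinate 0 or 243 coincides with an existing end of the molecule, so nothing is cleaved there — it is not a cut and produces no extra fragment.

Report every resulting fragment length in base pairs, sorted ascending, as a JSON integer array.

Scan for sites:
  GruI (TGGACCT, off=0): starts [8, 17, 42, 64, 71, 174, 181, 206] → cuts [8, 17, 42, 64, 71, 174, 181, 206]
  NpsIII (GATTAATA, off=6): starts [24, 33, 81, 97, 113, 135, 190, 217, 232] → cuts [30, 39, 87, 103, 119, 141, 196, 223, 238]
  WciIX (GATTC, off=0): starts [52, 92, 107, 125, 145, 150, 157] → cuts [52, 92, 107, 125, 145, 150, 157]

Pooled cuts: [8, 17, 30, 39, 42, 52, 64, 71, 87, 92, 103, 107, 119, 125, 141, 145, 150, 157, 174, 181, 196, 206, 223, 238]

Fragment lengths:
  [0,8): 8 bp
  [8,17): 9 bp
  [17,30): 13 bp
  [30,39): 9 bp
  [39,42): 3 bp
  [42,52): 10 bp
  [52,64): 12 bp
  [64,71): 7 bp
  [71,87): 16 bp
  [87,92): 5 bp
  [92,103): 11 bp
  [103,107): 4 bp
  [107,119): 12 bp
  [119,125): 6 bp
  [125,141): 16 bp
  [141,145): 4 bp
  [145,150): 5 bp
  [150,157): 7 bp
  [157,174): 17 bp
  [174,181): 7 bp
  [181,196): 15 bp
  [196,206): 10 bp
  [206,223): 17 bp
  [223,238): 15 bp
  [238,243): 5 bp

[3,4,4,5,5,5,6,7,7,7,8,9,9,10,10,11,12,12,13,15,15,16,16,17,17]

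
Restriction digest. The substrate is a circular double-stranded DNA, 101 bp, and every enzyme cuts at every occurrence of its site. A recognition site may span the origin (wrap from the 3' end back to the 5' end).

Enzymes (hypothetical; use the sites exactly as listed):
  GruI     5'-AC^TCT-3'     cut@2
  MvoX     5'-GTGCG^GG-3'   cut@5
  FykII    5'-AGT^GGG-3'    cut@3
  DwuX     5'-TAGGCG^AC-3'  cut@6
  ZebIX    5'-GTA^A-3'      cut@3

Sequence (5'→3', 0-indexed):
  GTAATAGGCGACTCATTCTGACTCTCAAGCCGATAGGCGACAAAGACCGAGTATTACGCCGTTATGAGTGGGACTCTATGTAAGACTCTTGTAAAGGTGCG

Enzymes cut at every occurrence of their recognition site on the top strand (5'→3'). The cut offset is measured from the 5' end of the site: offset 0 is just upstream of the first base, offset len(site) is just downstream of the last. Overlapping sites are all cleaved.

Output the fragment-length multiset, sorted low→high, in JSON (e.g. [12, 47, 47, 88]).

[4,5,7,7,8,11,12,17,30]

Scan for sites:
  GruI ACTCT/2: at [20, 72, 84] ⇒ [22, 74, 86]
  MvoX (GTGCGGG, off=5): no sites
  FykII AGTGGG/3: at [66] ⇒ [69]
  DwuX TAGGCGAC/6: at [4, 33] ⇒ [10, 39]
  ZebIX GTAA/3: at [0, 79, 90] ⇒ [3, 82, 93]

Pooled cuts: [3, 10, 22, 39, 69, 74, 82, 86, 93]

Fragment lengths:
  3→10: 7 bp
  10→22: 12 bp
  22→39: 17 bp
  39→69: 30 bp
  69→74: 5 bp
  74→82: 8 bp
  82→86: 4 bp
  86→93: 7 bp
  93→3 (wrap): 101-93+3 = 11 bp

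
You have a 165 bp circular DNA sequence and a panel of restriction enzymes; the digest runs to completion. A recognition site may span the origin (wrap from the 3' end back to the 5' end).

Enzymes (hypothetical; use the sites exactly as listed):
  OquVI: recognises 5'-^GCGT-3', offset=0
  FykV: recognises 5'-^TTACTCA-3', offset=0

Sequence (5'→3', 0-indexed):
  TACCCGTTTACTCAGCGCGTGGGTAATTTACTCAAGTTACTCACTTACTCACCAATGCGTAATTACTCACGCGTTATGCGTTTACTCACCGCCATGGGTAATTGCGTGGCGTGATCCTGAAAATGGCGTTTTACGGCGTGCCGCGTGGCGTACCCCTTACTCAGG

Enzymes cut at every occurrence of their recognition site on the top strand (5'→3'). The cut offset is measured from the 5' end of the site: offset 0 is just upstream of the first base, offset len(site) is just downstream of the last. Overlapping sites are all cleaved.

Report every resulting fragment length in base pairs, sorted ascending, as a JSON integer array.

[4,5,5,6,7,7,8,8,9,9,9,10,11,12,16,17,22]

Per-enzyme occurrences:
  OquVI (GCGT, off=0): starts [16, 56, 70, 77, 103, 108, 125, 135, 142, 147] → cuts [16, 56, 70, 77, 103, 108, 125, 135, 142, 147]
  FykV (TTACTCA, off=0): starts [7, 27, 36, 44, 62, 81, 156] → cuts [7, 27, 36, 44, 62, 81, 156]

Pooled cuts: [7, 16, 27, 36, 44, 56, 62, 70, 77, 81, 103, 108, 125, 135, 142, 147, 156]

Fragment lengths:
  7→16: 9 bp
  16→27: 11 bp
  27→36: 9 bp
  36→44: 8 bp
  44→56: 12 bp
  56→62: 6 bp
  62→70: 8 bp
  70→77: 7 bp
  77→81: 4 bp
  81→103: 22 bp
  103→108: 5 bp
  108→125: 17 bp
  125→135: 10 bp
  135→142: 7 bp
  142→147: 5 bp
  147→156: 9 bp
  156→7 (wrap): 165-156+7 = 16 bp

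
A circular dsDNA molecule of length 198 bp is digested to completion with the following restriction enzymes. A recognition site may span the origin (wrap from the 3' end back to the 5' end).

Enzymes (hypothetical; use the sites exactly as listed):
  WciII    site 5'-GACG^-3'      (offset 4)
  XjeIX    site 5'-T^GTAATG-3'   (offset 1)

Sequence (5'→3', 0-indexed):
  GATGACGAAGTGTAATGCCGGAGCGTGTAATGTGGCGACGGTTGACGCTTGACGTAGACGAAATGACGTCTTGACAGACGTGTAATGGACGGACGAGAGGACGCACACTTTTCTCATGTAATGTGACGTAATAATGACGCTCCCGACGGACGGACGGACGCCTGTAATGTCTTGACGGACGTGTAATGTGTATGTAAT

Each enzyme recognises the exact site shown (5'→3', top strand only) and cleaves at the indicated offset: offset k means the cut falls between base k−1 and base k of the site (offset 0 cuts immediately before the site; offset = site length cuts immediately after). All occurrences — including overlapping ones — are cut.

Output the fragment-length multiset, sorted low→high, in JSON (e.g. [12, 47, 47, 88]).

[1,1,3,4,4,4,4,4,4,6,7,7,8,8,9,10,11,11,11,12,12,14,14,14,15]

Scan for sites:
  WciII GACG/4: at [3, 36, 43, 50, 56, 64, 76, 87, 91, 99, 124, 135, 144, 148, 152, 156, 173, 177] ⇒ [7, 40, 47, 54, 60, 68, 80, 91, 95, 103, 128, 139, 148, 152, 156, 160, 177, 181]
  XjeIX TGTAATG/1: at [10, 25, 80, 116, 162, 181, 192] ⇒ [11, 26, 81, 117, 163, 182, 193]

All cut coordinates (distinct, sorted): [7, 11, 26, 40, 47, 54, 60, 68, 80, 81, 91, 95, 103, 117, 128, 139, 148, 152, 156, 160, 163, 177, 181, 182, 193]

Fragments:
  7→11: 4 bp
  11→26: 15 bp
  26→40: 14 bp
  40→47: 7 bp
  47→54: 7 bp
  54→60: 6 bp
  60→68: 8 bp
  68→80: 12 bp
  80→81: 1 bp
  81→91: 10 bp
  91→95: 4 bp
  95→103: 8 bp
  103→117: 14 bp
  117→128: 11 bp
  128→139: 11 bp
  139→148: 9 bp
  148→152: 4 bp
  152→156: 4 bp
  156→160: 4 bp
  160→163: 3 bp
  163→177: 14 bp
  177→181: 4 bp
  181→182: 1 bp
  182→193: 11 bp
  193→7 (wrap): 198-193+7 = 12 bp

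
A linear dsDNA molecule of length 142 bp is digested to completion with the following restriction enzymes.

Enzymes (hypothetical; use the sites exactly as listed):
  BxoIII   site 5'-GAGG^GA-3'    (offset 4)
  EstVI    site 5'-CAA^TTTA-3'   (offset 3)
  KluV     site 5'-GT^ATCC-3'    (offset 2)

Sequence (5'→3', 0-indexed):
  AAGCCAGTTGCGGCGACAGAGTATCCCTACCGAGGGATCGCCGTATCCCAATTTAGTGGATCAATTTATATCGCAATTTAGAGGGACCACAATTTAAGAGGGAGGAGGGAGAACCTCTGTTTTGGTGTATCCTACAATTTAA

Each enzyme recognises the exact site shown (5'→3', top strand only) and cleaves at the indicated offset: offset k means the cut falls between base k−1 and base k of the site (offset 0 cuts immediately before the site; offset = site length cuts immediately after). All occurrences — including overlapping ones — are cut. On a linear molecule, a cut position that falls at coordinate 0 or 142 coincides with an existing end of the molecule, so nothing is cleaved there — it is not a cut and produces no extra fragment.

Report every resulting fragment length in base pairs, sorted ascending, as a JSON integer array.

[5,7,7,8,8,9,9,9,12,13,13,20,22]

Site scan:
  BxoIII (GAGGGA, off=4): starts [31, 80, 97, 104] → cuts [35, 84, 101, 108]
  EstVI (CAATTTA, off=3): starts [48, 61, 73, 89, 134] → cuts [51, 64, 76, 92, 137]
  KluV (GTATCC, off=2): starts [20, 42, 126] → cuts [22, 44, 128]

Pooled cuts: [22, 35, 44, 51, 64, 76, 84, 92, 101, 108, 128, 137]

Fragments:
  [0,22): 22 bp
  [22,35): 13 bp
  [35,44): 9 bp
  [44,51): 7 bp
  [51,64): 13 bp
  [64,76): 12 bp
  [76,84): 8 bp
  [84,92): 8 bp
  [92,101): 9 bp
  [101,108): 7 bp
  [108,128): 20 bp
  [128,137): 9 bp
  [137,142): 5 bp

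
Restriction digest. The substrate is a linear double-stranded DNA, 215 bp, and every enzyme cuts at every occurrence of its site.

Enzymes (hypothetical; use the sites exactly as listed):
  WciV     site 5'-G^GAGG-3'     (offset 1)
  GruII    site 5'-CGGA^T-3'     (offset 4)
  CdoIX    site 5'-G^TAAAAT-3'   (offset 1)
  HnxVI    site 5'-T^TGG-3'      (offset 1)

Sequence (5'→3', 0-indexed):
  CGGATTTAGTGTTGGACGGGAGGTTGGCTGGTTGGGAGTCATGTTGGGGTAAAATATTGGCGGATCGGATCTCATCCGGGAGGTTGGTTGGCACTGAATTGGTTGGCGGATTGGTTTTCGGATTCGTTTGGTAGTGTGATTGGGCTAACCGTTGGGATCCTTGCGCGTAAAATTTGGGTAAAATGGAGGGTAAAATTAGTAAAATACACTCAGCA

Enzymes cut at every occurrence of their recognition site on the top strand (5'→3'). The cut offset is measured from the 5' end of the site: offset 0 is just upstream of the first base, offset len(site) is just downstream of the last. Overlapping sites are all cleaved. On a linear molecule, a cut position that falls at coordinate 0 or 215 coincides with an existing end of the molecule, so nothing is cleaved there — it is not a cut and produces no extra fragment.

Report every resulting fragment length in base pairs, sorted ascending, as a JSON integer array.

[1,4,4,4,4,5,5,5,5,5,6,7,7,7,7,7,8,8,8,9,10,11,11,12,12,12,15,16]

Site scan:
  WciV GGAGG/1: at [18, 78, 184] ⇒ [19, 79, 185]
  GruII CGGAT/4: at [0, 60, 65, 106, 118] ⇒ [4, 64, 69, 110, 122]
  CdoIX GTAAAAT/1: at [48, 166, 177, 189, 198] ⇒ [49, 167, 178, 190, 199]
  HnxVI TTGG/1: at [11, 23, 31, 43, 56, 83, 87, 98, 102, 110, 127, 139, 151, 173] ⇒ [12, 24, 32, 44, 57, 84, 88, 99, 103, 111, 128, 140, 152, 174]

All cut coordinates (distinct, sorted): [4, 12, 19, 24, 32, 44, 49, 57, 64, 69, 79, 84, 88, 99, 103, 110, 111, 122, 128, 140, 152, 167, 174, 178, 185, 190, 199]

Fragment lengths:
  [0,4): 4 bp
  [4,12): 8 bp
  [12,19): 7 bp
  [19,24): 5 bp
  [24,32): 8 bp
  [32,44): 12 bp
  [44,49): 5 bp
  [49,57): 8 bp
  [57,64): 7 bp
  [64,69): 5 bp
  [69,79): 10 bp
  [79,84): 5 bp
  [84,88): 4 bp
  [88,99): 11 bp
  [99,103): 4 bp
  [103,110): 7 bp
  [110,111): 1 bp
  [111,122): 11 bp
  [122,128): 6 bp
  [128,140): 12 bp
  [140,152): 12 bp
  [152,167): 15 bp
  [167,174): 7 bp
  [174,178): 4 bp
  [178,185): 7 bp
  [185,190): 5 bp
  [190,199): 9 bp
  [199,215): 16 bp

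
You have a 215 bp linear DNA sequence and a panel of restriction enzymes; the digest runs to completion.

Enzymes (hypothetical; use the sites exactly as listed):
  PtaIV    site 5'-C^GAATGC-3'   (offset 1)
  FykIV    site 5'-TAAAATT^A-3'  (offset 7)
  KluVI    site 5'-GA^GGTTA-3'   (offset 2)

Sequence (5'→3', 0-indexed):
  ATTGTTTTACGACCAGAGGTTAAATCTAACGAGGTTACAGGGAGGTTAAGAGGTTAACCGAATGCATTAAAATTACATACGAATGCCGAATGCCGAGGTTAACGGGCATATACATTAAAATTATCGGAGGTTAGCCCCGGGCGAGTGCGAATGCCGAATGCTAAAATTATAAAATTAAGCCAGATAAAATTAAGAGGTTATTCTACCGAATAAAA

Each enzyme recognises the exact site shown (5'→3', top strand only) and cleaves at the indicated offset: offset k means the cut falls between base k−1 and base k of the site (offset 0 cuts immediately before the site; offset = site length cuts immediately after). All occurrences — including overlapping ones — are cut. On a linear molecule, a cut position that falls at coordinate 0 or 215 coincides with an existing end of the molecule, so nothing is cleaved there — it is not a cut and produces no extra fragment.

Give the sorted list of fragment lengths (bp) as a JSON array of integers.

Site scan:
  PtaIV (CGAATGC, off=1): starts [58, 79, 86, 147, 154] → cuts [59, 80, 87, 148, 155]
  FykIV (TAAAATTA, off=7): starts [67, 115, 161, 169, 184] → cuts [74, 122, 168, 176, 191]
  KluVI (GAGGTTA, off=2): starts [15, 30, 41, 49, 94, 126, 193] → cuts [17, 32, 43, 51, 96, 128, 195]

All cut coordinates (distinct, sorted): [17, 32, 43, 51, 59, 74, 80, 87, 96, 122, 128, 148, 155, 168, 176, 191, 195]

Fragment lengths:
  [0,17): 17 bp
  [17,32): 15 bp
  [32,43): 11 bp
  [43,51): 8 bp
  [51,59): 8 bp
  [59,74): 15 bp
  [74,80): 6 bp
  [80,87): 7 bp
  [87,96): 9 bp
  [96,122): 26 bp
  [122,128): 6 bp
  [128,148): 20 bp
  [148,155): 7 bp
  [155,168): 13 bp
  [168,176): 8 bp
  [176,191): 15 bp
  [191,195): 4 bp
  [195,215): 20 bp

[4,6,6,7,7,8,8,8,9,11,13,15,15,15,17,20,20,26]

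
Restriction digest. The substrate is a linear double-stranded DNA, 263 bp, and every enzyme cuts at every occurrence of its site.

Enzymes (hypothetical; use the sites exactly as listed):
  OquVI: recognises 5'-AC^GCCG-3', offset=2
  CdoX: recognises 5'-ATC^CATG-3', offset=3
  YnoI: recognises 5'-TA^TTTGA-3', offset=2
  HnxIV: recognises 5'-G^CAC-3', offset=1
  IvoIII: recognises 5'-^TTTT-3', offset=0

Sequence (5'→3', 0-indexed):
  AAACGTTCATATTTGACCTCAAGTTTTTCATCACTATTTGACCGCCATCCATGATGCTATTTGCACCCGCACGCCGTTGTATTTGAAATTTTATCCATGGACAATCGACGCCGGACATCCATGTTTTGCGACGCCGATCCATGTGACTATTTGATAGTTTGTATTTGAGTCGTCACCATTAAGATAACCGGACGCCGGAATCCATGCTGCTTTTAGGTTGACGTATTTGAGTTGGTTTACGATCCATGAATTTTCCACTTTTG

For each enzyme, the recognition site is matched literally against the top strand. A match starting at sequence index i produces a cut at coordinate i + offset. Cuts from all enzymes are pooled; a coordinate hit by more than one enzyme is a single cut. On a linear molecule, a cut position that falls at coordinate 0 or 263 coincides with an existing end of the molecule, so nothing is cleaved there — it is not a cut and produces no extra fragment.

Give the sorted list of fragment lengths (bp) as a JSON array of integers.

[1,3,4,5,6,6,7,7,7,8,8,9,9,9,10,10,11,12,12,13,14,14,14,15,19,30]

Scan for sites:
  OquVI ACGCCG/2: at [70, 107, 130, 191] ⇒ [72, 109, 132, 193]
  CdoX ATCCATG/3: at [46, 92, 116, 136, 199, 241] ⇒ [49, 95, 119, 139, 202, 244]
  YnoI TATTTGA/2: at [9, 34, 79, 147, 161, 223] ⇒ [11, 36, 81, 149, 163, 225]
  HnxIV GCAC/1: at [62, 68] ⇒ [63, 69]
  IvoIII TTTT/0: at [23, 24, 88, 123, 210, 250, 258] ⇒ [23, 24, 88, 123, 210, 250, 258]

Pooled cuts: [11, 23, 24, 36, 49, 63, 69, 72, 81, 88, 95, 109, 119, 123, 132, 139, 149, 163, 193, 202, 210, 225, 244, 250, 258]

Fragment lengths:
  [0,11): 11 bp
  [11,23): 12 bp
  [23,24): 1 bp
  [24,36): 12 bp
  [36,49): 13 bp
  [49,63): 14 bp
  [63,69): 6 bp
  [69,72): 3 bp
  [72,81): 9 bp
  [81,88): 7 bp
  [88,95): 7 bp
  [95,109): 14 bp
  [109,119): 10 bp
  [119,123): 4 bp
  [123,132): 9 bp
  [132,139): 7 bp
  [139,149): 10 bp
  [149,163): 14 bp
  [163,193): 30 bp
  [193,202): 9 bp
  [202,210): 8 bp
  [210,225): 15 bp
  [225,244): 19 bp
  [244,250): 6 bp
  [250,258): 8 bp
  [258,263): 5 bp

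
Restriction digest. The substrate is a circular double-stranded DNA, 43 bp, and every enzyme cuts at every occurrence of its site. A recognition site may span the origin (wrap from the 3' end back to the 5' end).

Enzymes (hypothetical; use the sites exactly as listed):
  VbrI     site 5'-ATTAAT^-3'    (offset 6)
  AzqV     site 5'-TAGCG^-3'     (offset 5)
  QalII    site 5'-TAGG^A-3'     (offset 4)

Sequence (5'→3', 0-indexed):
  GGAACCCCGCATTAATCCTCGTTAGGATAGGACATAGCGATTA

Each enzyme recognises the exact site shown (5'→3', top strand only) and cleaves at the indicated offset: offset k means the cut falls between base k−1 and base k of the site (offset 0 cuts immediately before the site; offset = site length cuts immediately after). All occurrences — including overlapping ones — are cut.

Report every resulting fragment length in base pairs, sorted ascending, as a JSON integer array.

Scan for sites:
  VbrI ATTAAT/6: at [10] ⇒ [16]
  AzqV TAGCG/5: at [34] ⇒ [39]
  QalII TAGGA/4: at [22, 27, 41] ⇒ [2, 26, 31]

All cut coordinates (distinct, sorted): [2, 16, 26, 31, 39]

Fragment lengths:
  2→16: 14 bp
  16→26: 10 bp
  26→31: 5 bp
  31→39: 8 bp
  39→2 (wrap): 43-39+2 = 6 bp

[5,6,8,10,14]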